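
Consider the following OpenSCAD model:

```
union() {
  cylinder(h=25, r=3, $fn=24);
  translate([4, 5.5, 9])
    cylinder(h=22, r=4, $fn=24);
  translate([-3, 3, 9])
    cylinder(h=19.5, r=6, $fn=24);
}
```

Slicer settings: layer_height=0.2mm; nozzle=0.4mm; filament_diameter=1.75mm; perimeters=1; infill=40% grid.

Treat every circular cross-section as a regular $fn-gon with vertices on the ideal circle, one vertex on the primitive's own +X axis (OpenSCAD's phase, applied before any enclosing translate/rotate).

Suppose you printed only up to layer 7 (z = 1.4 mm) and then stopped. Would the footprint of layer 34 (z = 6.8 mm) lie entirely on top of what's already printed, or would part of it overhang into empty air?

Compare the two slices. At z = 1.4: the r=3 cylinder contributes a regular 24-gon of circumradius 3 (area = (24/2)·3.000²·sin(360°/24) = 27.95 mm²); the cylinder at (4, 5.5) is absent (z outside [9, 31]); the cylinder at (-3, 3) is absent (z outside [9, 28.5]); Taking the union: only the r=3 cylinder is present, so the union is just that shape — area = 27.95 mm². At z = 6.8: the cylinder: section is a regular 24-gon, circumradius r=3 (area = (24/2)·3.000²·sin(360°/24) = 27.95 mm²); the cylinder at (4, 5.5) does not reach this height (z outside [9, 31]); the cylinder at (-3, 3) is absent (z outside [9, 28.5]); Combining (union): only the r=3 cylinder is present, so the union is just that shape — area = 27.95 mm². Checking containment: the cross-section at z = 6.8 is a subset of the cross-section at z = 1.4.

entirely on top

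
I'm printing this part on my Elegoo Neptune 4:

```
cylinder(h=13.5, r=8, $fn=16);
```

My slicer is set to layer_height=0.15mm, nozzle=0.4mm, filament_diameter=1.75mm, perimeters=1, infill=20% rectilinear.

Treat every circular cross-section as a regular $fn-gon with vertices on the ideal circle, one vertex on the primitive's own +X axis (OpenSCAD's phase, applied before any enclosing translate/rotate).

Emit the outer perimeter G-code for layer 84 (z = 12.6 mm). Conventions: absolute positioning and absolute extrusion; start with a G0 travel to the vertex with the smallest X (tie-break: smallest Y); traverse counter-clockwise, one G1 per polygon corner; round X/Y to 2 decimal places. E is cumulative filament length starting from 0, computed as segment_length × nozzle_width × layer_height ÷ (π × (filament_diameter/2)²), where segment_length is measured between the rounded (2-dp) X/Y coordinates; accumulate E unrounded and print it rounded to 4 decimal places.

G0 X-8.00 Y0.00 Z12.60
G1 X-7.39 Y-3.06 E0.0778
G1 X-5.66 Y-5.66 E0.1557
G1 X-3.06 Y-7.39 E0.2336
G1 X0.00 Y-8.00 E0.3115
G1 X3.06 Y-7.39 E0.3893
G1 X5.66 Y-5.66 E0.4672
G1 X7.39 Y-3.06 E0.5451
G1 X8.00 Y0.00 E0.6229
G1 X7.39 Y3.06 E0.7008
G1 X5.66 Y5.66 E0.7787
G1 X3.06 Y7.39 E0.8566
G1 X0.00 Y8.00 E0.9344
G1 X-3.06 Y7.39 E1.0123
G1 X-5.66 Y5.66 E1.0902
G1 X-7.39 Y3.06 E1.1681
G1 X-8.00 Y0.00 E1.2459

At z = 12.6 mm: the cylinder: section is a regular 16-gon, circumradius r=8. The outline is a single polygon with 16 vertices. Extrusion per mm of travel: 0.4 × 0.15 / (π × 0.875²) = 0.024945. Accumulating E over each segment gives final E = 1.2459.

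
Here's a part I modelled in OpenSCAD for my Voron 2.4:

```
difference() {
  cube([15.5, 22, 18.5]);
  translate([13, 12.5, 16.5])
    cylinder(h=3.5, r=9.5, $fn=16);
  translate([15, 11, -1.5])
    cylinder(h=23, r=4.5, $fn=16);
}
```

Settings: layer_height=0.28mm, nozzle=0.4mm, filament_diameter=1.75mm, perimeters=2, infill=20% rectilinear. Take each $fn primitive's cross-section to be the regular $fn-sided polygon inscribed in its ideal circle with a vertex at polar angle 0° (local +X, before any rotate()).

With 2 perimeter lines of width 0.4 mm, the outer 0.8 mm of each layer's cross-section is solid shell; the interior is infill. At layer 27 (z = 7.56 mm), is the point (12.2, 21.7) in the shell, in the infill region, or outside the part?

shell

At z = 7.56 mm: the cube (footprint 15.5×22) is included at this height; the cylinder at (13, 12.5) does not reach this height (z outside [16.5, 20]); the cylinder at (15, 11): section is a regular 16-gon, circumradius r=4.5; After the difference (first − rest): starting from the 15.5×22 cube, the r=4.5 cylinder at (15, 11) partially overlaps it — only the 35.45 mm² overlap (of its 61.99 mm²) is removed, clipping the outline — 1 connected region. Overall, the cross-section is a single solid region. The nearest boundary edge runs (0.00, 22.00)→(15.50, 22.00); distance from the point to it = 0.30 mm. The point is inside the cross-section, 0.30 mm from the nearest boundary — within the 0.8 mm shell band (2 × 0.4).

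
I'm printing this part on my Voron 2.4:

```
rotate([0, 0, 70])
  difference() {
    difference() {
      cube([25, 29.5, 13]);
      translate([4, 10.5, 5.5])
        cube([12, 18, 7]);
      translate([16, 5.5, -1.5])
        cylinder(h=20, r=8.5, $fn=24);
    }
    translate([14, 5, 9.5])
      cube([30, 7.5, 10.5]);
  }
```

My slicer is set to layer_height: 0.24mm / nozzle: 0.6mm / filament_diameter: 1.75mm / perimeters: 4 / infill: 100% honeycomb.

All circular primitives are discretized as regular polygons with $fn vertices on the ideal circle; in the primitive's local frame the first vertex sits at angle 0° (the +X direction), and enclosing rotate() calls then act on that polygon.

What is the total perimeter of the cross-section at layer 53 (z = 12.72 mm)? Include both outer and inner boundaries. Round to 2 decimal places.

123.41 mm

At z = 12.72 mm: the cube (footprint 25×29.5) is included at this height (perimeter 109.00 mm); the cube at (4, 10.5) is absent (z outside [5.5, 12.5]); the cylinder at (16, 5.5): section is a regular 24-gon, circumradius r=8.5 (perimeter = 2·24·8.500·sin(180°/24) = 53.25 mm); After the difference (first − rest): starting from the 25×29.5 cube, the r=8.5 cylinder at (16, 5.5) partially overlaps it — only the 198.09 mm² overlap (of its 224.40 mm²) is removed, clipping the outline — boundary = 134.85 mm; the cube at (14, 5) (footprint 30×7.5) is included at this height (perimeter 75.00 mm); After the difference (first − rest): starting from the result so far, the 30×7.5 cube at (14, 5) partially overlaps it — only the 11.84 mm² overlap (of its 225.00 mm²) is removed, clipping the outline — boundary = 123.41 mm; (whole slice rotated 70° about Z — lengths, areas and connectivity unchanged). Overall, the cross-section has 2 separate islands. Total boundary length (outer) = 123.41 mm.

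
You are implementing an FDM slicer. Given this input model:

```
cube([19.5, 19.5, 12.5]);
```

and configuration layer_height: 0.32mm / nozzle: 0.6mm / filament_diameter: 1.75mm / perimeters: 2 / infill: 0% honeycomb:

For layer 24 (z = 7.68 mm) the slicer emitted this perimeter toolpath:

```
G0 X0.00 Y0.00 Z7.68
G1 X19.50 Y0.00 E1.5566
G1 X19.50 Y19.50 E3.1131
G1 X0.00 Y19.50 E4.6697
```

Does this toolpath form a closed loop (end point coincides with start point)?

Start point (G0): (0.00, 0.00). End point (last G1): the path does not return to the start — open.

no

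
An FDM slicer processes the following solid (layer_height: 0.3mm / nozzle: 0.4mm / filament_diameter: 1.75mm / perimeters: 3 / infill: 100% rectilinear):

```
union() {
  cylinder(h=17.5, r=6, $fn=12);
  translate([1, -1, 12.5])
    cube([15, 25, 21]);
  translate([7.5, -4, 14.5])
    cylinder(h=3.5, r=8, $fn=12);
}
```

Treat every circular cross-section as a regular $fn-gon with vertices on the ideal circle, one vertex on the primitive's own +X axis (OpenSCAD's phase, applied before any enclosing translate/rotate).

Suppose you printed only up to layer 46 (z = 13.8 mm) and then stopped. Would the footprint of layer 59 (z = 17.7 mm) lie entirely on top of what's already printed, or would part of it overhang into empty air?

Compare the two slices. At z = 13.8: the r=6 cylinder contributes a regular 12-gon of circumradius 6 (area = (12/2)·6.000²·sin(360°/12) = 108.00 mm²); the 15×25 cube at (1, -1) contributes its full rectangle (area 375.00 mm²); the cylinder at (7.5, -4) is absent (z outside [14.5, 18]); Taking the union: the regions partially overlap — summed areas 483.00 mm² minus the doubly-counted overlap 26.00 mm² gives 457.00 mm² — area = 457.00 mm². At z = 17.7: the cylinder is not intersected at this z (z outside [0, 17.5]); the cube at (1, -1) (footprint 15×25) is included at this height (area 375.00 mm²); the r=8 cylinder at (7.5, -4) gives a regular 12-gon of circumradius 8 (constant along its height) (area = (12/2)·8.000²·sin(360°/12) = 192.00 mm²); Combining (union): the regions partially overlap — summed areas 567.00 mm² minus the doubly-counted overlap 49.76 mm² gives 517.24 mm² — area = 517.24 mm². Checking containment: at z = 17.7 the cross-section extends beyond the z = 13.8 cross-section by about 119.70 mm².

part overhangs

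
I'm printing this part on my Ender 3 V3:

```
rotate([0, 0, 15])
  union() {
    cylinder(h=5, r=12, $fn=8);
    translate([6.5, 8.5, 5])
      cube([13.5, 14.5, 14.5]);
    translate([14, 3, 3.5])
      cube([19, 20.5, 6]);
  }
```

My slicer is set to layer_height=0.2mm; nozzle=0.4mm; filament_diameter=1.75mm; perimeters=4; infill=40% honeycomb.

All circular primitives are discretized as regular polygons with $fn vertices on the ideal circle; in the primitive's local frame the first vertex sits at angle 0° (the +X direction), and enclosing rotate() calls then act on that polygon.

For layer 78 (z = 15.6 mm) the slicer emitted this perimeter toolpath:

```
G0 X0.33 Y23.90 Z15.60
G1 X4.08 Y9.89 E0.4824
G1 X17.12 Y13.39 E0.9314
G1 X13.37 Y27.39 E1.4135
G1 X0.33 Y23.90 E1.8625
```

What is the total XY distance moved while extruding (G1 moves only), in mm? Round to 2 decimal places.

Sum the Euclidean lengths of each G1 segment: total = 56.00 mm.

56.00 mm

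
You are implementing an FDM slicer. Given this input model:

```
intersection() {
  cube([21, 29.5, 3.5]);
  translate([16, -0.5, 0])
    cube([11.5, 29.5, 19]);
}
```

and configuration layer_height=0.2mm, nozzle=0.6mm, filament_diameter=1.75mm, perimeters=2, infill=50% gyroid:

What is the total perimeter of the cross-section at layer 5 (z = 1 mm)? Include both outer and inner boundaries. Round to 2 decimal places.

68.00 mm

At z = 1 mm: the cube is present — its section is the full 21×29.5 rectangle (perimeter 101.00 mm); the cube at (16, -0.5) (footprint 11.5×29.5) is included at this height (perimeter 82.00 mm); After intersecting: the 11.5×29.5 cube at (16, -0.5) partially overlaps the 21×29.5 cube; clipping to the common part keeps 145.00 mm² — boundary = 68.00 mm. Overall, the cross-section is a single solid region. Total boundary length (outer) = 68.00 mm.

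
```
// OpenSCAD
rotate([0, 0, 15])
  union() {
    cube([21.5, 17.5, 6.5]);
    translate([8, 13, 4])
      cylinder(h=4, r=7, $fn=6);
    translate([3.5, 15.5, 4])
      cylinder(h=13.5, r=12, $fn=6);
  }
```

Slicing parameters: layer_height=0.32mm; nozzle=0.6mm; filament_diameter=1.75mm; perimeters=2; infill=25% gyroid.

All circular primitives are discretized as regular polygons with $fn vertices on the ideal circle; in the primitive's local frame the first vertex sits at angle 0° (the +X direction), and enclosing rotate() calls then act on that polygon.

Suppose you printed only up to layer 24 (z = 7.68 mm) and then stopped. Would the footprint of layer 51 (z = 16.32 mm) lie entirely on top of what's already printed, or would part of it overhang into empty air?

entirely on top

Compare the two slices. At z = 7.68: the cube is absent (z outside [0, 6.5]); the r=7 cylinder at (8, 13) gives a regular 6-gon of circumradius 7 (constant along its height) (area = (6/2)·7.000²·sin(360°/6) = 127.31 mm²); the r=12 cylinder at (3.5, 15.5) contributes a regular 6-gon of circumradius 12 (area = (6/2)·12.000²·sin(360°/6) = 374.12 mm²); Merging all regions: the regions partially overlap — summed areas 501.43 mm² minus the doubly-counted overlap 121.20 mm² gives 380.23 mm² — area = 380.23 mm²; (rotated 15° about Z; rotation is an isometry so areas/perimeters/island counts are preserved). At z = 16.32: the cube is absent (z outside [0, 6.5]); the cylinder at (8, 13) is absent (z outside [4, 8]); the cylinder at (3.5, 15.5): section is a regular 6-gon, circumradius r=12 (area = (6/2)·12.000²·sin(360°/6) = 374.12 mm²); Combining (union): only the r=12 cylinder at (3.5, 15.5) is present, so the union is just that shape — area = 374.12 mm²; (whole slice rotated 15° about Z — lengths, areas and connectivity unchanged). Checking containment: the cross-section at z = 16.32 is a subset of the cross-section at z = 7.68.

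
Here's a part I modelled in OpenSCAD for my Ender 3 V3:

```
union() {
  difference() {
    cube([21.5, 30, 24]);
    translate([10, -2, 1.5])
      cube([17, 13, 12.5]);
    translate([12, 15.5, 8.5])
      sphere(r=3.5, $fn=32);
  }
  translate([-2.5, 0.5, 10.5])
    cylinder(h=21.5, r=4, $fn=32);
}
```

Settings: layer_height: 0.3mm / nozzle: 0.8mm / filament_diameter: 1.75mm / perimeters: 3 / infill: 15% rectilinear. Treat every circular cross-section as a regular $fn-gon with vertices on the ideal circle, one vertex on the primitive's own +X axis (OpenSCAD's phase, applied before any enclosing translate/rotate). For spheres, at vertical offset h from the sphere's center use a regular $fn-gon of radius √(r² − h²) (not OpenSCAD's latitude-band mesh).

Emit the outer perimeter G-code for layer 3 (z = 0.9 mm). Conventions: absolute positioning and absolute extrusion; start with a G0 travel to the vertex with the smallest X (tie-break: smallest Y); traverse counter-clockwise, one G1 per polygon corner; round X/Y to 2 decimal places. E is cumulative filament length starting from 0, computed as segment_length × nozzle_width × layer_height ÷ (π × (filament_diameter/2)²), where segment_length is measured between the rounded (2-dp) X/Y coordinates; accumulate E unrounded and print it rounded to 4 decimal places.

At z = 0.9 mm: the cube is present — its section is the full 21.5×30 rectangle; the cube at (10, -2) is not intersected at this z (z outside [1.5, 14]); the sphere at (12, 15.5) does not reach this height (|z−center|=7.600 > r=3.5); After the difference (first − rest): none of the subtracted shapes is present at this height, so the 21.5×30 cube is unchanged — 1 connected region; the cylinder at (-2.5, 0.5) is absent (z outside [10.5, 32]); Taking the union: only that combined region is present, so the union is just that shape — 1 connected region. The outline is a single polygon with 4 vertices. Extrusion per mm of travel: 0.8 × 0.3 / (π × 0.875²) = 0.099780. Accumulating E over each segment gives final E = 10.2774.

G0 X0.00 Y0.00 Z0.90
G1 X21.50 Y0.00 E2.1453
G1 X21.50 Y30.00 E5.1387
G1 X0.00 Y30.00 E7.2840
G1 X0.00 Y0.00 E10.2774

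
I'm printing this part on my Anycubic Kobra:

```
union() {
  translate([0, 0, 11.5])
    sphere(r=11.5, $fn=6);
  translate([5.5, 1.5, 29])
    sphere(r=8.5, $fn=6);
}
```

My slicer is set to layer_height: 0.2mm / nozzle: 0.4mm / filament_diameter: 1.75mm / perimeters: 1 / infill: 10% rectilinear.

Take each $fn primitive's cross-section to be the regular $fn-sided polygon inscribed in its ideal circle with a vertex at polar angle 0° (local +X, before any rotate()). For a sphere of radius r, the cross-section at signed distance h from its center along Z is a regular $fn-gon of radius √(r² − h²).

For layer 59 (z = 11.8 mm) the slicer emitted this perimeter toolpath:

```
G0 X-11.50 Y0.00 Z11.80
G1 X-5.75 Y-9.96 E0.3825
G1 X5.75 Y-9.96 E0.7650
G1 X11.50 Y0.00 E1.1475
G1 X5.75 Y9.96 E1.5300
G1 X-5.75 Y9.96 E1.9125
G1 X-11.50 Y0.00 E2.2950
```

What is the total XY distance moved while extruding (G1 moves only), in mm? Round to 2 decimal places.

69.00 mm

Sum the Euclidean lengths of each G1 segment: total = 69.00 mm.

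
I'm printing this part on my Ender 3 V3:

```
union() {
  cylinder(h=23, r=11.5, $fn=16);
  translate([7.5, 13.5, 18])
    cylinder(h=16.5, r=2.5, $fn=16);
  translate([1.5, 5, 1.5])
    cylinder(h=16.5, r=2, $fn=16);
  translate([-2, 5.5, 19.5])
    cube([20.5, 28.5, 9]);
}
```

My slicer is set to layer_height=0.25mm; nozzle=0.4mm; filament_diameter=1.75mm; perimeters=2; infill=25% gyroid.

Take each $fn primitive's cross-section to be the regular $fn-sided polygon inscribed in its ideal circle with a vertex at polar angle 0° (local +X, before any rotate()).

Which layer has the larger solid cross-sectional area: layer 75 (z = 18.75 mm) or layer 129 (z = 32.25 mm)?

layer 75 (z = 18.75 mm)

Layer 75 (z = 18.75): the cylinder: section is a regular 16-gon, circumradius r=11.5 (area = (16/2)·11.500²·sin(360°/16) = 404.88 mm²); the cylinder at (7.5, 13.5): section is a regular 16-gon, circumradius r=2.5 (area = (16/2)·2.500²·sin(360°/16) = 19.13 mm²); the cylinder at (1.5, 5) is absent (z outside [1.5, 18]); the cube at (-2, 5.5) is absent (z outside [19.5, 28.5]); Merging all regions: the 2 present regions are separate (no shared area or edge), so areas and boundary lengths simply add and each stays a separate island — area = 424.01 mm². So its area = 424.01 mm². Layer 129 (z = 32.25): the cylinder is not intersected at this z (z outside [0, 23]); the r=2.5 cylinder at (7.5, 13.5) contributes a regular 16-gon of circumradius 2.5 (area = (16/2)·2.500²·sin(360°/16) = 19.13 mm²); the cylinder at (1.5, 5) is absent (z outside [1.5, 18]); the cube at (-2, 5.5) is not intersected at this z (z outside [19.5, 28.5]); Combining (union): only the r=2.5 cylinder at (7.5, 13.5) is present, so the union is just that shape — area = 19.13 mm². So its area = 19.13 mm². Layer 75 is larger (424.01 vs 19.13 mm²).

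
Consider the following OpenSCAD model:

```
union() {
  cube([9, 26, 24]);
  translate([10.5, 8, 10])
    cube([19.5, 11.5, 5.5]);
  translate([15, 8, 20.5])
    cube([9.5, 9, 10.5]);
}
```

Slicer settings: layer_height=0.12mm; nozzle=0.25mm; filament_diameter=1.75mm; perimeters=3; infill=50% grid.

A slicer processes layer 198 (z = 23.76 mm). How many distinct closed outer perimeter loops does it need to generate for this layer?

2

At z = 23.76 mm: the cube is present — its section is the full 9×26 rectangle; the cube at (10.5, 8) is absent (z outside [10, 15.5]); the cube at (15, 8) is present — its section is the full 9.5×9 rectangle; Merging all regions: the 2 present regions are separate (no shared area or edge), so areas and boundary lengths simply add and each stays a separate island — 2 connected regions. The result has 2 disconnected regions.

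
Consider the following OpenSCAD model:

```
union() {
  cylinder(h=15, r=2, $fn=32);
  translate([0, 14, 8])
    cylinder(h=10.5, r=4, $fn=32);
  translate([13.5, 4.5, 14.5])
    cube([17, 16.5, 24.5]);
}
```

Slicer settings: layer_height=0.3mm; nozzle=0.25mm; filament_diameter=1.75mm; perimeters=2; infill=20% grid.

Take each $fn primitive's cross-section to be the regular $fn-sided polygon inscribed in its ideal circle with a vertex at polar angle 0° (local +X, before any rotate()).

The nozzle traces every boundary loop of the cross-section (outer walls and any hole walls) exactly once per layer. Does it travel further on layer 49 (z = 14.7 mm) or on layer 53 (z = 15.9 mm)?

layer 49 (z = 14.7 mm)

Layer 49 (z = 14.7): the r=2 cylinder contributes a regular 32-gon of circumradius 2 (perimeter = 2·32·2.000·sin(180°/32) = 12.55 mm); the cylinder at (0, 14): section is a regular 32-gon, circumradius r=4 (perimeter = 2·32·4.000·sin(180°/32) = 25.09 mm); the cube at (13.5, 4.5) (footprint 17×16.5) is included at this height (perimeter 67.00 mm); Combining (union): the 3 present regions are separate (no shared area or edge), so areas and boundary lengths simply add and each stays a separate island — boundary = 104.64 mm. So its perimeter = 104.64 mm. Layer 53 (z = 15.9): the cylinder is not intersected at this z (z outside [0, 15]); the cylinder at (0, 14): section is a regular 32-gon, circumradius r=4 (perimeter = 2·32·4.000·sin(180°/32) = 25.09 mm); the 17×16.5 cube at (13.5, 4.5) contributes its full rectangle (perimeter 67.00 mm); Taking the union: the 2 present regions are separate (no shared area or edge), so areas and boundary lengths simply add and each stays a separate island — boundary = 92.09 mm. So its perimeter = 92.09 mm. Layer 49 is larger (104.64 vs 92.09 mm).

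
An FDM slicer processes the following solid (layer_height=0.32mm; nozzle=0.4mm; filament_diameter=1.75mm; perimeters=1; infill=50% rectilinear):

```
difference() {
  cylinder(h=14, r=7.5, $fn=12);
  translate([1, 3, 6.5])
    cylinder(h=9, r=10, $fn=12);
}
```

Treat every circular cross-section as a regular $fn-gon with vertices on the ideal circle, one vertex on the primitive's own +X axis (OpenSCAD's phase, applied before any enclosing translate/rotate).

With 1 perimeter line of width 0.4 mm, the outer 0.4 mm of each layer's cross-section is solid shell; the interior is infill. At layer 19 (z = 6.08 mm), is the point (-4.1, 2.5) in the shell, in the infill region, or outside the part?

infill

At z = 6.08 mm: the r=7.5 cylinder gives a regular 12-gon of circumradius 7.5 (constant along its height); the cylinder at (1, 3) does not reach this height (z outside [6.5, 15.5]); Taking the first minus the rest: none of the subtracted shapes is present at this height, so the r=7.5 cylinder is unchanged — 1 connected region. Overall, the cross-section is a single solid region. The nearest boundary edge runs (-3.75, 6.50)→(-6.50, 3.75); distance from the point to it = 2.58 mm. The point is inside the cross-section and 2.58 mm from the nearest boundary — more than the 0.4 mm shell width (1 × 0.4), so it's in the infill interior.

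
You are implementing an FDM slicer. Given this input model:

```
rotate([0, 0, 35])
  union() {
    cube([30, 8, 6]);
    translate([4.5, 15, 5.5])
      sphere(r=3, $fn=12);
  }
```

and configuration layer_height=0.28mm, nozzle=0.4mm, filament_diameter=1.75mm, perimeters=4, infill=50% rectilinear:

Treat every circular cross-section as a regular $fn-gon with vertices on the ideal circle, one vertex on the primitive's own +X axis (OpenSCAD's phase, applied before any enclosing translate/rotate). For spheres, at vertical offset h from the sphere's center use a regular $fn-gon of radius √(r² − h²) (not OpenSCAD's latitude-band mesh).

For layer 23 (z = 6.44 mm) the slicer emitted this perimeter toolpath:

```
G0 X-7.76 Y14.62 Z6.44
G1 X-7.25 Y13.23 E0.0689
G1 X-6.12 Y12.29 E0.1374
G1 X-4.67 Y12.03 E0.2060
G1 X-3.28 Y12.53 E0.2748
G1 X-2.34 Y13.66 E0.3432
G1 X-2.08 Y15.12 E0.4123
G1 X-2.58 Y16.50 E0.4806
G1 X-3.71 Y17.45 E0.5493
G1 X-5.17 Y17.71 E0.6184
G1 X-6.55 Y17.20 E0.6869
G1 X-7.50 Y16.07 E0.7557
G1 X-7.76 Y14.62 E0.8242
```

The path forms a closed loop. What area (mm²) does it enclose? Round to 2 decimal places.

Apply the shoelace formula to the sequence of (X, Y) vertices; enclosed area = 24.36 mm².

24.36 mm²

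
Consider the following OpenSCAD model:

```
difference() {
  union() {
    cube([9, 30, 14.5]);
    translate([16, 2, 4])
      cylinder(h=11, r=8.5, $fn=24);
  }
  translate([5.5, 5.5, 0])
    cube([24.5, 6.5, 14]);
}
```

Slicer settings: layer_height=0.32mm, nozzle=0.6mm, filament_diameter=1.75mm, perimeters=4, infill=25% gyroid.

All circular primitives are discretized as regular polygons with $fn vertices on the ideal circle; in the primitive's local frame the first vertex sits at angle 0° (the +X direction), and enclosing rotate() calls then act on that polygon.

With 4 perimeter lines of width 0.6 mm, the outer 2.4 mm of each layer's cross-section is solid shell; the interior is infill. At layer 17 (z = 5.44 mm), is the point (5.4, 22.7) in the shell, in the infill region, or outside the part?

infill

At z = 5.44 mm: the cube is present — its section is the full 9×30 rectangle; the r=8.5 cylinder at (16, 2) gives a regular 24-gon of circumradius 8.5 (constant along its height); Merging all regions: the regions partially overlap (shared area 7.41 mm²), so overlapping operands fuse into one piece — 1 connected region; the cube at (5.5, 5.5) is present — its section is the full 24.5×6.5 rectangle; Subtracting the remaining from the first: starting from that combined region, the 24.5×6.5 cube at (5.5, 5.5) partially overlaps it — only the 77.07 mm² overlap (of its 159.25 mm²) is removed, clipping the outline — 1 connected region. Overall, the cross-section is a single solid region. The nearest boundary edge runs (9.00, 30.00)→(9.00, 12.00); distance from the point to it = 3.60 mm. The point is inside the cross-section and 3.60 mm from the nearest boundary — more than the 2.4 mm shell width (4 × 0.6), so it's in the infill interior.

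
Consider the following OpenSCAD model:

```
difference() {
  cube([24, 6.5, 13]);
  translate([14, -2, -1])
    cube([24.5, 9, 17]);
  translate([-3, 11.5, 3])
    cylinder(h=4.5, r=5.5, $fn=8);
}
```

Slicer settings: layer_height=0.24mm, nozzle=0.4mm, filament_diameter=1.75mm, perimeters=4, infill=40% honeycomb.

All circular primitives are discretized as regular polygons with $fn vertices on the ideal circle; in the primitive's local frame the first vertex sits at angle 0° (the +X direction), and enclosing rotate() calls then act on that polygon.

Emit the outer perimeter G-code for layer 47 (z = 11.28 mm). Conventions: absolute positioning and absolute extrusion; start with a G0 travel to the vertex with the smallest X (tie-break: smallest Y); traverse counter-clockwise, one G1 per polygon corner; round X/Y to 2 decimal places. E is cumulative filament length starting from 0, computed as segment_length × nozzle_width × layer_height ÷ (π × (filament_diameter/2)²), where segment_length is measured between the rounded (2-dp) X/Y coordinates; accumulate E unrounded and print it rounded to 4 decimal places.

G0 X0.00 Y0.00 Z11.28
G1 X14.00 Y0.00 E0.5588
G1 X14.00 Y6.50 E0.8182
G1 X0.00 Y6.50 E1.3770
G1 X0.00 Y0.00 E1.6364

At z = 11.28 mm: the cube is present — its section is the full 24×6.5 rectangle; the cube at (14, -2) (footprint 24.5×9) is included at this height; the cylinder at (-3, 11.5) is absent (z outside [3, 7.5]); Subtracting the remaining from the first: starting from the 24×6.5 cube, the 24.5×9 cube at (14, -2) partially overlaps it — only the 65.00 mm² overlap (of its 220.50 mm²) is removed, clipping the outline — 1 connected region. The outline is a single polygon with 4 vertices. Extrusion per mm of travel: 0.4 × 0.24 / (π × 0.875²) = 0.039912. Accumulating E over each segment gives final E = 1.6364.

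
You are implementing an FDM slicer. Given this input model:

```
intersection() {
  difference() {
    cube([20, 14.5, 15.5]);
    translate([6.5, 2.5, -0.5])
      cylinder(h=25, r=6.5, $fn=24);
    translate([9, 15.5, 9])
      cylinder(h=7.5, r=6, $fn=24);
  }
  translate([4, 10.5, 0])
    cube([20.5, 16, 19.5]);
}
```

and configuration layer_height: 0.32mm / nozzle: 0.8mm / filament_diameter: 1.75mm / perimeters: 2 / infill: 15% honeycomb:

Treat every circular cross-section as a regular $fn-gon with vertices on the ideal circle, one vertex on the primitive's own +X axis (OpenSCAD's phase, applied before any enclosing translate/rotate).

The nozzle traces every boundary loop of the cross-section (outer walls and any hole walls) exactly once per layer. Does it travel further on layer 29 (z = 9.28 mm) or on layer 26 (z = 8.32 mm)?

Layer 29 (z = 9.28): the cube (footprint 20×14.5) is included at this height (perimeter 69.00 mm); the r=6.5 cylinder at (6.5, 2.5) contributes a regular 24-gon of circumradius 6.5 (perimeter = 2·24·6.500·sin(180°/24) = 40.72 mm); the r=6 cylinder at (9, 15.5) contributes a regular 24-gon of circumradius 6 (perimeter = 2·24·6.000·sin(180°/24) = 37.59 mm); Taking the first minus the rest: starting from the 20×14.5 cube, the r=6.5 cylinder at (6.5, 2.5) partially overlaps it — only the 97.10 mm² overlap (of its 131.22 mm²) is removed, clipping the outline; the r=6 cylinder at (9, 15.5) partially overlaps it — only the 44.04 mm² overlap (of its 111.81 mm²) is removed, clipping the outline — boundary = 87.69 mm; the cube at (4, 10.5) is present — its section is the full 20.5×16 rectangle (perimeter 73.00 mm); After intersecting: the 20.5×16 cube at (4, 10.5) partially overlaps that combined region; clipping to the common part keeps 25.44 mm² — boundary = 27.79 mm. So its perimeter = 27.79 mm. Layer 26 (z = 8.32): the cube is present — its section is the full 20×14.5 rectangle (perimeter 69.00 mm); the r=6.5 cylinder at (6.5, 2.5) contributes a regular 24-gon of circumradius 6.5 (perimeter = 2·24·6.500·sin(180°/24) = 40.72 mm); the cylinder at (9, 15.5) is absent (z outside [9, 16.5]); After the difference (first − rest): starting from the 20×14.5 cube, the r=6.5 cylinder at (6.5, 2.5) partially overlaps it — only the 97.10 mm² overlap (of its 131.22 mm²) is removed, clipping the outline — boundary = 82.65 mm; the 20.5×16 cube at (4, 10.5) contributes its full rectangle (perimeter 73.00 mm); After intersecting: the 20.5×16 cube at (4, 10.5) partially overlaps the result so far; clipping to the common part keeps 64.00 mm² — boundary = 40.00 mm. So its perimeter = 40.00 mm. Layer 26 is larger (40.00 vs 27.79 mm).

layer 26 (z = 8.32 mm)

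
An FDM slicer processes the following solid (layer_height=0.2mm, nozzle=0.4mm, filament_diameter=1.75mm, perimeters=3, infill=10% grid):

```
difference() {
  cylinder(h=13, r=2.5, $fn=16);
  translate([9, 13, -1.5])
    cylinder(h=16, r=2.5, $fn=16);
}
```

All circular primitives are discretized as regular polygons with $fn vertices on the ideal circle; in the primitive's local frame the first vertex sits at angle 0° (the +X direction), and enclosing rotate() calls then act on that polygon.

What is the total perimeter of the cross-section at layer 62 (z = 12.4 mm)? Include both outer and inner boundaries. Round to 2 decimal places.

At z = 12.4 mm: the r=2.5 cylinder contributes a regular 16-gon of circumradius 2.5 (perimeter = 2·16·2.500·sin(180°/16) = 15.61 mm); the r=2.5 cylinder at (9, 13) contributes a regular 16-gon of circumradius 2.5 (perimeter = 2·16·2.500·sin(180°/16) = 15.61 mm); Taking the first minus the rest: starting from the r=2.5 cylinder, the r=2.5 cylinder at (9, 13) misses the remaining region (no effect) — boundary = 15.61 mm. Overall, the cross-section is a single solid region. Total boundary length (outer) = 15.61 mm.

15.61 mm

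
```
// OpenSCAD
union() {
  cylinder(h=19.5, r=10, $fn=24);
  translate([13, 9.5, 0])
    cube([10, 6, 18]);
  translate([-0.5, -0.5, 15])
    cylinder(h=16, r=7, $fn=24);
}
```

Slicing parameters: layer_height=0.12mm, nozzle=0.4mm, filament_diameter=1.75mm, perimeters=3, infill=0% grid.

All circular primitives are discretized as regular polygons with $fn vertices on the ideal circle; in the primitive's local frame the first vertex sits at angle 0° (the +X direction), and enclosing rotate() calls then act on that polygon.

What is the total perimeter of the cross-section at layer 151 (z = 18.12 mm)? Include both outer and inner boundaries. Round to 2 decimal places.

62.65 mm

At z = 18.12 mm: the r=10 cylinder gives a regular 24-gon of circumradius 10 (constant along its height) (perimeter = 2·24·10.000·sin(180°/24) = 62.65 mm); the cube at (13, 9.5) is not intersected at this z (z outside [0, 18]); the cylinder at (-0.5, -0.5): section is a regular 24-gon, circumradius r=7 (perimeter = 2·24·7.000·sin(180°/24) = 43.86 mm); Taking the union: the r=7 cylinder at (-0.5, -0.5) lies entirely inside the r=10 cylinder, so the union is just the r=10 cylinder — boundary = 62.65 mm. Overall, the cross-section is a single solid region. Total boundary length (outer) = 62.65 mm.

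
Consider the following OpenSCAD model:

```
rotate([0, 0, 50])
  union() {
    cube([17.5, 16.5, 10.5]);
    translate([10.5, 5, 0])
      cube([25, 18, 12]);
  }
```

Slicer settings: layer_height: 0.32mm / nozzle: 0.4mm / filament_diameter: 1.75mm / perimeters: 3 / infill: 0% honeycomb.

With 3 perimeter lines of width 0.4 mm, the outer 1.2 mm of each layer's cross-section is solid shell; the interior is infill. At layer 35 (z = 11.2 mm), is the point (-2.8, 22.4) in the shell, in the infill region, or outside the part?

infill

At z = 11.2 mm: the cube does not reach this height (z outside [0, 10.5]); the 25×18 cube at (10.5, 5) contributes its full rectangle; Merging all regions: only the 25×18 cube at (10.5, 5) is present, so the union is just that shape — 1 connected region; (rotated 50° about Z; rotation is an isometry so areas/perimeters/island counts are preserved). Overall, the cross-section is a single solid region. Undo the 50° rotation: the query point maps to (15.360, 16.543) in the un-rotated model frame. The nearest boundary edge runs (10.50, 23.00)→(10.50, 5.00); distance from the point to it = 4.86 mm. The point is inside the cross-section and 4.86 mm from the nearest boundary — more than the 1.2 mm shell width (3 × 0.4), so it's in the infill interior.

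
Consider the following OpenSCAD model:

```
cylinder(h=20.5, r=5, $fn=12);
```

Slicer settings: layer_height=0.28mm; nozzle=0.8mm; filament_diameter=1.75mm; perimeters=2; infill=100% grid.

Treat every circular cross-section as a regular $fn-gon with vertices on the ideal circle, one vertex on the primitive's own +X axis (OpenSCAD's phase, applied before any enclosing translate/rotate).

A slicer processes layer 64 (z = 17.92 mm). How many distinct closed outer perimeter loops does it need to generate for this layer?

1

At z = 17.92 mm: the cylinder: section is a regular 12-gon, circumradius r=5. The result has 1 disconnected region.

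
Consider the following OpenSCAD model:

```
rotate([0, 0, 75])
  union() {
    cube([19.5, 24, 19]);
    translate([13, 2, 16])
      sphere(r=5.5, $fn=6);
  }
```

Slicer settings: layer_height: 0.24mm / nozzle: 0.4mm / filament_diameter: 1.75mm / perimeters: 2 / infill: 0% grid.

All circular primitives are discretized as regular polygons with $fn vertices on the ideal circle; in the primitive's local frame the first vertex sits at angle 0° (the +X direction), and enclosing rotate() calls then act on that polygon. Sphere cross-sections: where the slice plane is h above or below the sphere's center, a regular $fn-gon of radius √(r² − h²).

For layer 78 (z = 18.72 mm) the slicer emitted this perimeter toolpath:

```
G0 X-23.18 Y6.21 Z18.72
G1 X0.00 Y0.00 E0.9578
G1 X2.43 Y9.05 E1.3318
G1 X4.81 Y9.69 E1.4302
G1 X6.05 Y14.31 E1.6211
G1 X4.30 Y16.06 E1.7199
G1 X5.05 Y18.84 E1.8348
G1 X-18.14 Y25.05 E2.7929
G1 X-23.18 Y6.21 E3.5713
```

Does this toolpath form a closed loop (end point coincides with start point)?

Start point (G0): (-23.18, 6.21). End point (last G1): the path returns to the start — closed.

yes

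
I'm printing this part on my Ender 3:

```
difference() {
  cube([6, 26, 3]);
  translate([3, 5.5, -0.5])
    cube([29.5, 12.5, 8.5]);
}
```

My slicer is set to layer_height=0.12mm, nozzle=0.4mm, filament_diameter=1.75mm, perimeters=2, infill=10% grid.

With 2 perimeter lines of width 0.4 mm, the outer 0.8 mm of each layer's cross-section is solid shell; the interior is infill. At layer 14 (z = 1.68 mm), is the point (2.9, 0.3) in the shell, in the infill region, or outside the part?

At z = 1.68 mm: the cube is present — its section is the full 6×26 rectangle; the cube at (3, 5.5) (footprint 29.5×12.5) is included at this height; Taking the first minus the rest: starting from the 6×26 cube, the 29.5×12.5 cube at (3, 5.5) partially overlaps it — only the 37.50 mm² overlap (of its 368.75 mm²) is removed, clipping the outline — 1 connected region. Overall, the cross-section is a single solid region. The nearest boundary edge runs (6.00, 0.00)→(0.00, 0.00); distance from the point to it = 0.30 mm. The point is inside the cross-section, 0.30 mm from the nearest boundary — within the 0.8 mm shell band (2 × 0.4).

shell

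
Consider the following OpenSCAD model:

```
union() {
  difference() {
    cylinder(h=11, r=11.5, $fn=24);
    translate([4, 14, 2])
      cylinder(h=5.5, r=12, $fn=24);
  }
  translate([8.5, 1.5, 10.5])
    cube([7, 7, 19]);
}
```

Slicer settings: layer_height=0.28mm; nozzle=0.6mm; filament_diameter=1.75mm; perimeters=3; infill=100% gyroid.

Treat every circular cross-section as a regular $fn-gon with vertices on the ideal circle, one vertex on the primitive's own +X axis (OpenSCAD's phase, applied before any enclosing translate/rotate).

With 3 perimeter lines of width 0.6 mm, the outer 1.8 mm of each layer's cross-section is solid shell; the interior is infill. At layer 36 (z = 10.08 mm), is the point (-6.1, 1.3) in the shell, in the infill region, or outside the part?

At z = 10.08 mm: the r=11.5 cylinder gives a regular 24-gon of circumradius 11.5 (constant along its height); the cylinder at (4, 14) is not intersected at this z (z outside [2, 7.5]); Taking the first minus the rest: none of the subtracted shapes is present at this height, so the r=11.5 cylinder is unchanged — 1 connected region; the cube at (8.5, 1.5) does not reach this height (z outside [10.5, 29.5]); Merging all regions: only the result so far is present, so the union is just that shape — 1 connected region. Overall, the cross-section is a single solid region. The nearest boundary edge runs (-11.11, 2.98)→(-11.50, 0.00); distance from the point to it = 5.18 mm. The point is inside the cross-section and 5.18 mm from the nearest boundary — more than the 1.8 mm shell width (3 × 0.6), so it's in the infill interior.

infill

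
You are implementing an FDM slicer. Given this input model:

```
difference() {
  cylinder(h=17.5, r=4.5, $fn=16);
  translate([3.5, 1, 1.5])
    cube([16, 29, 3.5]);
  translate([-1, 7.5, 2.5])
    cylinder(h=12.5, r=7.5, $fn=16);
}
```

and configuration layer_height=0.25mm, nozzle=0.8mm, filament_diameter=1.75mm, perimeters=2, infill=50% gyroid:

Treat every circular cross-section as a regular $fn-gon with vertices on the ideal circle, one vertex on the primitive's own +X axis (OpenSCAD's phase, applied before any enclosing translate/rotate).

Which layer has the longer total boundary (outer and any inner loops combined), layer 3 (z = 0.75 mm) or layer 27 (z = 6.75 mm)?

Layer 3 (z = 0.75): the cylinder: section is a regular 16-gon, circumradius r=4.5 (perimeter = 2·16·4.500·sin(180°/16) = 28.09 mm); the cube at (3.5, 1) is absent (z outside [1.5, 5]); the cylinder at (-1, 7.5) does not reach this height (z outside [2.5, 15]); Taking the first minus the rest: none of the subtracted shapes is present at this height, so the r=4.5 cylinder is unchanged — boundary = 28.09 mm. So its perimeter = 28.09 mm. Layer 27 (z = 6.75): the cylinder: section is a regular 16-gon, circumradius r=4.5 (perimeter = 2·16·4.500·sin(180°/16) = 28.09 mm); the cube at (3.5, 1) is not intersected at this z (z outside [1.5, 5]); the r=7.5 cylinder at (-1, 7.5) contributes a regular 16-gon of circumradius 7.5 (perimeter = 2·16·7.500·sin(180°/16) = 46.82 mm); Taking the first minus the rest: starting from the r=4.5 cylinder, the r=7.5 cylinder at (-1, 7.5) partially overlaps it — only the 25.64 mm² overlap (of its 172.21 mm²) is removed, clipping the outline — boundary = 25.95 mm. So its perimeter = 25.95 mm. Layer 3 is larger (28.09 vs 25.95 mm).

layer 3 (z = 0.75 mm)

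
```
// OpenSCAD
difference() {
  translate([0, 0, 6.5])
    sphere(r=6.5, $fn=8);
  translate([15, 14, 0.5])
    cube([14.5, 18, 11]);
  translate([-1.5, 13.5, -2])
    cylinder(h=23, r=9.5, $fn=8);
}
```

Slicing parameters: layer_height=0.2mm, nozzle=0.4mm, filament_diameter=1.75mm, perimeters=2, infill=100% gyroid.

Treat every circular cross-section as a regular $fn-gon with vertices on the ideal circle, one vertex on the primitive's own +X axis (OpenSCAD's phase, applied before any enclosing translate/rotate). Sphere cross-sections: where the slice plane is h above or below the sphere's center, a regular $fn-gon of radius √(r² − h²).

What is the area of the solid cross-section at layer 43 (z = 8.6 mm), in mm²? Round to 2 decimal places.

At z = 8.6 mm: the sphere: section is a regular 8-gon, circumradius = √(r²−h²) = √(6.5²−2.1²) = 6.151 (area = (8/2)·6.151²·sin(360°/8) = 107.03 mm²); the 14.5×18 cube at (15, 14) contributes its full rectangle (area 261.00 mm²); the r=9.5 cylinder at (-1.5, 13.5) gives a regular 8-gon of circumradius 9.5 (constant along its height) (area = (8/2)·9.500²·sin(360°/8) = 255.27 mm²); Subtracting the remaining from the first: starting from the r=6.5 sphere (107.03 mm²), the 14.5×18 cube at (15, 14) misses the remaining region (no effect); the r=9.5 cylinder at (-1.5, 13.5) partially overlaps it — only the 5.12 mm² overlap (of its 255.27 mm²) is removed, clipping the outline — area = 101.91 mm². Overall, the cross-section is a single solid region. Net area = 101.91 mm².

101.91 mm²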